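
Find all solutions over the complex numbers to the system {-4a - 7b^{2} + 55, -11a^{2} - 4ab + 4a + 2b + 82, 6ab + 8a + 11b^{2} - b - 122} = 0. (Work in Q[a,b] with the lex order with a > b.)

Compute a lex Gröbner basis by Buchberger's algorithm.
f_1 = -4a - 7b^{2} + 55, LT = a.
f_2 = -11a^{2} - 4ab + 4a + 2b + 82, LT = a^{2}.
f_3 = 6ab + 8a + 11b^{2} - b - 122, LT = ab.

S(f_1,f_2): lcm = a^{2}. S = \tfrac{7}{4}ab^{2} - \tfrac{4}{11}ab - \tfrac{589}{44}a + \tfrac{2}{11}b + \tfrac{82}{11}.
  reduce S modulo (f_1, f_2, f_3):
  remainder -\tfrac{49}{16}b^{4} + \tfrac{7}{11}b^{3} + \tfrac{4179}{88}b^{2} - \tfrac{53}{11}b - \tfrac{31083}{176} ≠ 0; add h_4 = -\tfrac{49}{16}b^{4} + \tfrac{7}{11}b^{3} + \tfrac{4179}{88}b^{2} - \tfrac{53}{11}b - \tfrac{31083}{176} to the basis.

S(f_1,f_3): lcm = ab. S = -\tfrac{4}{3}a + \tfrac{7}{4}b^{3} - \tfrac{11}{6}b^{2} - \tfrac{163}{12}b + \tfrac{61}{3}.
  reduce S modulo (f_1, f_2, f_3, h_4):
  remainder \tfrac{7}{4}b^{3} + \tfrac{1}{2}b^{2} - \tfrac{163}{12}b + 2 ≠ 0; add h_5 = \tfrac{7}{4}b^{3} + \tfrac{1}{2}b^{2} - \tfrac{163}{12}b + 2 to the basis.

S(f_2,f_3): lcm = a^{2}b. S = -\tfrac{4}{3}a^{2} - \tfrac{97}{66}ab^{2} - \tfrac{13}{66}ab + \tfrac{61}{3}a - \tfrac{2}{11}b^{2} - \tfrac{82}{11}b.
  reduce S modulo (f_1, f_2, f_3, h_4, h_5):
  remainder -\tfrac{310033}{20328}b^{2} - \tfrac{230129}{30492}b + \tfrac{2330039}{20328} ≠ 0; add h_6 = -\tfrac{310033}{20328}b^{2} - \tfrac{230129}{30492}b + \tfrac{2330039}{20328} to the basis.

S(f_3,h_4): lcm = ab^{4}. S = \tfrac{356}{231}ab^{3} + \tfrac{1194}{77}ab^{2} - \tfrac{848}{539}ab - \tfrac{31083}{539}a + \tfrac{11}{6}b^{5} - \tfrac{1}{6}b^{4} - \tfrac{61}{3}b^{3}.
  reduce S modulo (f_1, f_2, f_3, h_4, h_5, h_6):
  remainder \tfrac{1870985432}{501323361}b + \tfrac{1870985432}{167107787} ≠ 0; add h_7 = \tfrac{1870985432}{501323361}b + \tfrac{1870985432}{167107787} to the basis.

The other S-polynomials (S(f_1,h_4), S(f_2,h_4), S(f_1,h_5), S(f_2,h_5), S(f_3,h_5), S(h_4,h_5), S(f_1,h_6), S(f_2,h_6), S(f_3,h_6), S(h_4,h_6), S(h_5,h_6), S(f_1,h_7), S(f_2,h_7), S(f_3,h_7), S(h_4,h_7), S(h_5,h_7), S(h_6,h_7)) all reduce to 0 modulo the current basis, so we have a Gröbner basis.
Inter-reduce: drop elements whose leading term is divisible by another's, tail-reduce, and make monic.
Reduced Gröbner basis: {a + 2, b + 3}.

A lex Gröbner basis eliminates variables successively. Here b + 3 depends only on b, with roots {-3}; lifting each root through the earlier basis elements recovers the full solutions.
  b = -3: the earlier basis element becomes a + 2 = 0, giving a = -2 — point (-2, -3).
A lex Gröbner basis triangularizes the system, enabling back-substitution.

{(-2, -3)}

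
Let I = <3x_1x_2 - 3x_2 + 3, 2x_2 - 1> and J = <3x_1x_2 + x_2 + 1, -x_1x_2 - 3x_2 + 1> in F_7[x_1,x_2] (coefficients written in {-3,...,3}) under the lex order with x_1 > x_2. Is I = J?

Yes, the ideals are equal.

Since reduced Gröbner bases are canonical representatives of ideals under a given ordering, it suffices to compute and compare them.
Buchberger on the first generating set:
f_1 = 3x_1x_2 - 3x_2 + 3, LT = x_1x_2.
f_2 = 2x_2 - 1, LT = x_2.

S(f_1,f_2): lcm = x_1x_2. S = -3x_1 - x_2 + 1.
  leading term x_1: no divisor's leading term divides it; move -3x_1 to the remainder.
  leading term x_2: subtract (3)·f_2 from -x_2 + 1 → -3
  leading term 1: no divisor's leading term divides it; move -3 to the remainder.
  remainder -3x_1 - 3 ≠ 0; add g_3 = -3x_1 - 3 to the basis.

The other S-polynomials (S(f_1,g_3), S(f_2,g_3)) all reduce to 0 modulo the current basis, so we have a Gröbner basis.
Inter-reduce: drop elements whose leading term is divisible by another's, tail-reduce, and make monic.
Reduced Gröbner basis: {x_1 + 1, x_2 + 3}.

Buchberger on the second generating set:
h_1 = 3x_1x_2 + x_2 + 1, LT = x_1x_2.
h_2 = -x_1x_2 - 3x_2 + 1, LT = x_1x_2.

S(h_1,h_2): lcm = x_1x_2. S = 2x_2 - 1.
  leading term x_2: no divisor's leading term divides it; move 2x_2 to the remainder.
  leading term 1: no divisor's leading term divides it; move -1 to the remainder.
  remainder 2x_2 - 1 ≠ 0; add k_3 = 2x_2 - 1 to the basis.

S(h_1,k_3): lcm = x_1x_2. S = -3x_1 - 2x_2 - 2.
  leading term x_1: no divisor's leading term divides it; move -3x_1 to the remainder.
  leading term x_2: subtract (-1)·k_3 from -2x_2 - 2 → -3
  leading term 1: no divisor's leading term divides it; move -3 to the remainder.
  remainder -3x_1 - 3 ≠ 0; add k_4 = -3x_1 - 3 to the basis.

The other S-polynomials (S(h_2,k_3), S(h_1,k_4), S(h_2,k_4), S(k_3,k_4)) all reduce to 0 modulo the current basis, so we have a Gröbner basis.
Inter-reduce: drop elements whose leading term is divisible by another's, tail-reduce, and make monic.
Reduced Gröbner basis: {x_1 + 1, x_2 + 3}.

Same reduced basis, so the two generating sets span the same ideal.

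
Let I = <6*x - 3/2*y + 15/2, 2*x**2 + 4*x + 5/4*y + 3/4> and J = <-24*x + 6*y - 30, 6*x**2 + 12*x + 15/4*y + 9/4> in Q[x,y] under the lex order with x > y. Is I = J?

Yes, the ideals are equal.

Equality of ideals is decidable: compute both reduced Gröbner bases (unique for the ordering) and check whether they agree.
Buchberger on the first generating set:
f_1 = 6*x - 3/2*y + 15/2, LT = x.
f_2 = 2*x**2 + 4*x + 5/4*y + 3/4, LT = x**2.

S(f_1,f_2): lcm = x**2. S = -1/4*x*y - 3/4*x - 5/8*y - 3/8.
  reduce S modulo (f_1, f_2):
  remainder -1/16*y**2 - 1/2*y + 9/16 ≠ 0; add g_3 = -1/16*y**2 - 1/2*y + 9/16 to the basis.

The other S-polynomials (S(f_1,g_3), S(f_2,g_3)) all reduce to 0 modulo the current basis, so we have a Gröbner basis.
Inter-reduce: drop elements whose leading term is divisible by another's, tail-reduce, and make monic.
Reduced Gröbner basis: {x - 1/4*y + 5/4, y**2 + 8*y - 9}.

Buchberger on the second generating set:
h_1 = -24*x + 6*y - 30, LT = x.
h_2 = 6*x**2 + 12*x + 15/4*y + 9/4, LT = x**2.

S(h_1,h_2): lcm = x**2. S = -1/4*x*y - 3/4*x - 5/8*y - 3/8.
  reduce S modulo (h_1, h_2):
  remainder -1/16*y**2 - 1/2*y + 9/16 ≠ 0; add k_3 = -1/16*y**2 - 1/2*y + 9/16 to the basis.

The other S-polynomials (S(h_1,k_3), S(h_2,k_3)) all reduce to 0 modulo the current basis, so we have a Gröbner basis.
Inter-reduce: drop elements whose leading term is divisible by another's, tail-reduce, and make monic.
Reduced Gröbner basis: {x - 1/4*y + 5/4, y**2 + 8*y - 9}.

Same reduced basis, so the two generating sets span the same ideal.
The same test decides containment: I ⊆ J iff every generator of I reduces to 0 modulo a Gröbner basis of J.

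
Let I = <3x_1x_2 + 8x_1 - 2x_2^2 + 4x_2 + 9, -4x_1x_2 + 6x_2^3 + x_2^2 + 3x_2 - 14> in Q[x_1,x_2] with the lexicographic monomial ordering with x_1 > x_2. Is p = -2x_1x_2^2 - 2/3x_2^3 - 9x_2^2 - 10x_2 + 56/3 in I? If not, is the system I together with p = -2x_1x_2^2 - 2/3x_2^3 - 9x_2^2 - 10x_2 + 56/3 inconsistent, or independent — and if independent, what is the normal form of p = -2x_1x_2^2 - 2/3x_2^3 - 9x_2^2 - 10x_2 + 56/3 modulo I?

First compute the reduced Gröbner basis of I by Buchberger's algorithm.
f_1 = 3x_1x_2 + 8x_1 - 2x_2^2 + 4x_2 + 9, LT = x_1x_2.
f_2 = -4x_1x_2 + 6x_2^3 + x_2^2 + 3x_2 - 14, LT = x_1x_2.

S(f_1,f_2): lcm = x_1x_2. S = 8/3x_1 + 3/2x_2^3 - 5/12x_2^2 + 25/12x_2 - 1/2.
  leading term x_1: no divisor's leading term divides it; move 8/3x_1 to the remainder.
  leading term x_2^3: no divisor's leading term divides it; move 3/2x_2^3 to the remainder.
  leading term x_2^2: no divisor's leading term divides it; move -5/12x_2^2 to the remainder.
  leading term x_2: no divisor's leading term divides it; move 25/12x_2 to the remainder.
  leading term 1: no divisor's leading term divides it; move -1/2 to the remainder.
  remainder 8/3x_1 + 3/2x_2^3 - 5/12x_2^2 + 25/12x_2 - 1/2 ≠ 0; add h_3 = 8/3x_1 + 3/2x_2^3 - 5/12x_2^2 + 25/12x_2 - 1/2 to the basis.

S(f_1,h_3): lcm = x_1x_2. S = 8/3x_1 - 9/16x_2^4 + 5/32x_2^3 - 139/96x_2^2 + 73/48x_2 + 3.
  leading term x_1: subtract (1)·h_3 from 8/3x_1 - 9/16x_2^4 + 5/32x_2^3 - 139/96x_2^2 + 73/48x_2 + 3 → -9/16x_2^4 - 43/32x_2^3 - 33/32x_2^2 - 9/16x_2 + 7/2
  leading term x_2^4: no divisor's leading term divides it; move -9/16x_2^4 to the remainder.
  leading term x_2^3: no divisor's leading term divides it; move -43/32x_2^3 to the remainder.
  leading term x_2^2: no divisor's leading term divides it; move -33/32x_2^2 to the remainder.
  leading term x_2: no divisor's leading term divides it; move -9/16x_2 to the remainder.
  leading term 1: no divisor's leading term divides it; move 7/2 to the remainder.
  remainder -9/16x_2^4 - 43/32x_2^3 - 33/32x_2^2 - 9/16x_2 + 7/2 ≠ 0; add h_4 = -9/16x_2^4 - 43/32x_2^3 - 33/32x_2^2 - 9/16x_2 + 7/2 to the basis.

The other S-polynomials (S(f_2,h_3), S(f_1,h_4), S(f_2,h_4), S(h_3,h_4)) all reduce to 0 modulo the current basis, so we have a Gröbner basis.
Inter-reduce: drop elements whose leading term is divisible by another's, tail-reduce, and make monic.
Reduced Gröbner basis: {x_1 + 9/16x_2^3 - 5/32x_2^2 + 25/32x_2 - 3/16, x_2^4 + 43/18x_2^3 + 11/6x_2^2 + x_2 - 56/9}.
Label its elements g_1 = x_1 + 9/16x_2^3 - 5/32x_2^2 + 25/32x_2 - 3/16, g_2 = x_2^4 + 43/18x_2^3 + 11/6x_2^2 + x_2 - 56/9.

Reduce p = -2x_1x_2^2 - 2/3x_2^3 - 9x_2^2 - 10x_2 + 56/3 modulo G:
  leading term x_1x_2^2: subtract (-2x_2^2)·g_1 from -2x_1x_2^2 - 2/3x_2^3 - 9x_2^2 - 10x_2 + 56/3 → 9/8x_2^5 - 5/16x_2^4 + 43/48x_2^3 - 75/8x_2^2 - 10x_2 + 56/3
  leading term x_2^5: subtract (9/8x_2)·g_2 from 9/8x_2^5 - 5/16x_2^4 + 43/48x_2^3 - 75/8x_2^2 - 10x_2 + 56/3 → -3x_2^4 - 7/6x_2^3 - 21/2x_2^2 - 3x_2 + 56/3
  leading term x_2^4: subtract (-3)·g_2 from -3x_2^4 - 7/6x_2^3 - 21/2x_2^2 - 3x_2 + 56/3 → 6x_2^3 - 5x_2^2
  leading term x_2^3: no divisor's leading term divides it; move 6x_2^3 to the remainder.
  leading term x_2^2: no divisor's leading term divides it; move -5x_2^2 to the remainder.
  normal form = 6x_2^3 - 5x_2^2.
The normal form is nonzero, so p ∉ I. Since p minus its normal form lies in I, I + (p) = I + (r) where r = 6x_2^3 - 5x_2^2; decide whether this ideal is the whole ring.
Run Buchberger on G together with r (pairs among the g_i already reduce to 0 since G is a Gröbner basis):
g_1 = x_1 + 9/16x_2^3 - 5/32x_2^2 + 25/32x_2 - 3/16, LT = x_1.
g_2 = x_2^4 + 43/18x_2^3 + 11/6x_2^2 + x_2 - 56/9, LT = x_2^4.
r = 6x_2^3 - 5x_2^2, LT = x_2^3.

S(g_2,r): lcm = x_2^4. S = 29/9x_2^3 + 11/6x_2^2 + x_2 - 56/9.
  leading term x_2^3: subtract (29/54)·r from 29/9x_2^3 + 11/6x_2^2 + x_2 - 56/9 → 122/27x_2^2 + x_2 - 56/9
  leading term x_2^2: no divisor's leading term divides it; move 122/27x_2^2 to the remainder.
  leading term x_2: no divisor's leading term divides it; move x_2 to the remainder.
  leading term 1: no divisor's leading term divides it; move -56/9 to the remainder.
  remainder 122/27x_2^2 + x_2 - 56/9 ≠ 0; add m_4 = 122/27x_2^2 + x_2 - 56/9 to the basis.

S(g_2,m_4): lcm = x_2^4. S = 1190/549x_2^3 + 1175/366x_2^2 + x_2 - 56/9.
  leading term x_2^3: subtract (595/1647)·r from 1190/549x_2^3 + 1175/366x_2^2 + x_2 - 56/9 → 16525/3294x_2^2 + x_2 - 56/9
  leading term x_2^2: subtract (16525/14884)·m_4 from 16525/3294x_2^2 + x_2 - 56/9 → -1641/14884x_2 + 7658/11163
  leading term x_2: no divisor's leading term divides it; move -1641/14884x_2 to the remainder.
  leading term 1: no divisor's leading term divides it; move 7658/11163 to the remainder.
  remainder -1641/14884x_2 + 7658/11163 ≠ 0; add m_5 = -1641/14884x_2 + 7658/11163 to the basis.

S(r,m_4): lcm = x_2^3. S = -193/183x_2^2 + 84/61x_2.
  leading term x_2^2: subtract (-1737/7442)·m_4 from -193/183x_2^2 + 84/61x_2 → 11985/7442x_2 - 5404/3721
  leading term x_2: subtract (-7990/547)·m_5 from 11985/7442x_2 - 5404/3721 → 1568/183
  leading term 1: no divisor's leading term divides it; move 1568/183 to the remainder.
  remainder 1568/183 ≠ 0; add m_6 = 1568/183 to the basis.

The other S-polynomials (S(g_1,g_2), S(g_1,r), S(g_1,m_4), S(g_1,m_5), S(g_2,m_5), S(r,m_5), S(m_4,m_5), S(g_1,m_6), S(g_2,m_6), S(r,m_6), S(m_4,m_6), S(m_5,m_6)) all reduce to 0 modulo the current basis, so we have a Gröbner basis.
Inter-reduce: drop elements whose leading term is divisible by another's, tail-reduce, and make monic.
Reduced Gröbner basis: {1}.
The reduced Gröbner basis of I + (p) is {1}: the ideal is the whole ring, so the enlarged system has no common solution — adjoining p is inconsistent.

Adjoining -2x_1x_2^2 - 2/3x_2^3 - 9x_2^2 - 10x_2 + 56/3 makes the ideal the whole ring: the system is inconsistent.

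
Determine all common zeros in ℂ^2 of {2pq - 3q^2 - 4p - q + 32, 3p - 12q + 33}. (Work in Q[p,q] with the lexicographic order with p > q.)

Compute a lex Gröbner basis by Buchberger's algorithm.
f_1 = 2pq - 4p - 3q^2 - q + 32, LT = pq.
f_2 = 3p - 12q + 33, LT = p.

S(f_1,f_2): lcm = pq. S = -2p + 5/2q^2 - 23/2q + 16.
  leading term p: subtract (-2/3)·f_2 from -2p + 5/2q^2 - 23/2q + 16 → 5/2q^2 - 39/2q + 38
  leading term q^2: no divisor's leading term divides it; move 5/2q^2 to the remainder.
  leading term q: no divisor's leading term divides it; move -39/2q to the remainder.
  leading term 1: no divisor's leading term divides it; move 38 to the remainder.
  remainder 5/2q^2 - 39/2q + 38 ≠ 0; add h_3 = 5/2q^2 - 39/2q + 38 to the basis.

The other S-polynomials (S(f_1,h_3), S(f_2,h_3)) all reduce to 0 modulo the current basis, so we have a Gröbner basis.
Inter-reduce: drop elements whose leading term is divisible by another's, tail-reduce, and make monic.
Reduced Gröbner basis: {p - 4q + 11, q^2 - 39/5q + 76/5}.

Elimination: the polynomial q^2 - 39/5q + 76/5 lies in the elimination ideal for q, so q ∈ {19/5, 4}. For each such q, the remaining basis elements (now univariate) give the rest of the solution.
  q = 19/5: the earlier basis element becomes p - 21/5 = 0, giving p = 21/5 — point (21/5, 19/5).
  q = 4: the earlier basis element becomes p - 5 = 0, giving p = 5 — point (5, 4).
Check: every point annihilates each of the original generators.

{(21/5, 19/5), (5, 4)}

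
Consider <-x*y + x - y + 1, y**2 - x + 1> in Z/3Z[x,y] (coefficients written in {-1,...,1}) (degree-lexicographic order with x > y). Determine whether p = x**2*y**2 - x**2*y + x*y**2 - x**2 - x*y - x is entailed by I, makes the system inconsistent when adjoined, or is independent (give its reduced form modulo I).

x**2*y**2 - x**2*y + x*y**2 - x**2 - x*y - x is independent of I; its normal form modulo I is x + 1.

First compute the reduced Gröbner basis of I by Buchberger's algorithm.
f_1 = -x*y + x - y + 1, LT = x*y.
f_2 = y**2 - x + 1, LT = y**2.

S(f_1,f_2): lcm = x*y**2. S = x**2 - x*y + y**2 - x - y.
  reduce S modulo (f_1, f_2):
  remainder x**2 - x + 1 ≠ 0; add h_3 = x**2 - x + 1 to the basis.

The other S-polynomials (S(f_1,h_3), S(f_2,h_3)) all reduce to 0 modulo the current basis, so we have a Gröbner basis.
Inter-reduce: drop elements whose leading term is divisible by another's, tail-reduce, and make monic.
Reduced Gröbner basis: {x**2 - x + 1, x*y - x + y - 1, y**2 - x + 1}.
Label its elements g_1 = x**2 - x + 1, g_2 = x*y - x + y - 1, g_3 = y**2 - x + 1.

Reduce p = x**2*y**2 - x**2*y + x*y**2 - x**2 - x*y - x modulo G:
  leading term x**2*y**2: subtract (y**2)·g_1 from x**2*y**2 - x**2*y + x*y**2 - x**2 - x*y - x → -x**2*y - x*y**2 - x**2 - x*y - y**2 - x
  leading term x**2*y: subtract (-y)·g_1 from -x**2*y - x*y**2 - x**2 - x*y - y**2 - x → -x*y**2 - x**2 + x*y - y**2 - x + y
  leading term x*y**2: subtract (-y)·g_2 from -x*y**2 - x**2 + x*y - y**2 - x + y → -x**2 - x
  leading term x**2: subtract (-1)·g_1 from -x**2 - x → x + 1
  leading term x: no divisor's leading term divides it; move x to the remainder.
  leading term 1: no divisor's leading term divides it; move 1 to the remainder.
  normal form = x + 1.
The normal form is nonzero, so p ∉ I. Since p minus its normal form lies in I, I + (p) = I + (r) where r = x + 1; decide whether this ideal is the whole ring.
Run Buchberger on G together with r (pairs among the g_i already reduce to 0 since G is a Gröbner basis):
g_1 = x**2 - x + 1, LT = x**2.
g_2 = x*y - x + y - 1, LT = x*y.
g_3 = y**2 - x + 1, LT = y**2.
r = x + 1, LT = x.

The S-polynomials (S(g_1,g_2), S(g_1,g_3), S(g_1,r), S(g_2,g_3), S(g_2,r), S(g_3,r)) all reduce to 0 modulo the current basis, so we have a Gröbner basis.
Inter-reduce: drop elements whose leading term is divisible by another's, tail-reduce, and make monic.
Reduced Gröbner basis: {y**2 - 1, x + 1}.
The reduced Gröbner basis of I + (p) is {y**2 - 1, x + 1} ≠ {1}, a proper ideal, so the enlarged system stays consistent: p is independent of I, with normal form x + 1.

The remainder on division by a Gröbner basis is unique — it is the normal form.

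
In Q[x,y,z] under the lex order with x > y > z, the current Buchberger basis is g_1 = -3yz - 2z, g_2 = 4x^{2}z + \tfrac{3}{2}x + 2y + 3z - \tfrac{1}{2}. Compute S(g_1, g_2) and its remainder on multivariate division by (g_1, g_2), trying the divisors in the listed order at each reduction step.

S(g_1, g_2) = \tfrac{2}{3}x^{2}z - \tfrac{3}{8}xy - \tfrac{1}{2}y^{2} - \tfrac{3}{4}yz + \tfrac{1}{8}y; remainder on division = -\tfrac{3}{8}xy - \tfrac{1}{4}x - \tfrac{1}{2}y^{2} - \tfrac{5}{24}y + \tfrac{1}{12}.

lcm(LM(g_1), LM(g_2)) = x^{2}yz.
S = (lcm/LT(g_1))·g_1 − (lcm/LT(g_2))·g_2 = \tfrac{2}{3}x^{2}z - \tfrac{3}{8}xy - \tfrac{1}{2}y^{2} - \tfrac{3}{4}yz + \tfrac{1}{8}y.
Reduce S modulo (g_1, g_2) in that order:
  leading term x^{2}z: subtract (\tfrac{1}{6})·g_2 from \tfrac{2}{3}x^{2}z - \tfrac{3}{8}xy - \tfrac{1}{2}y^{2} - \tfrac{3}{4}yz + \tfrac{1}{8}y → -\tfrac{3}{8}xy - \tfrac{1}{4}x - \tfrac{1}{2}y^{2} - \tfrac{3}{4}yz - \tfrac{5}{24}y - \tfrac{1}{2}z + \tfrac{1}{12}
  leading term xy: no divisor's leading term divides it; move -\tfrac{3}{8}xy to the remainder.
  leading term x: no divisor's leading term divides it; move -\tfrac{1}{4}x to the remainder.
  leading term y^{2}: no divisor's leading term divides it; move -\tfrac{1}{2}y^{2} to the remainder.
  leading term yz: subtract (\tfrac{1}{4})·g_1 from -\tfrac{3}{4}yz - \tfrac{5}{24}y - \tfrac{1}{2}z + \tfrac{1}{12} → -\tfrac{5}{24}y + \tfrac{1}{12}
  leading term y: no divisor's leading term divides it; move -\tfrac{5}{24}y to the remainder.
  leading term 1: no divisor's leading term divides it; move \tfrac{1}{12} to the remainder.
The remainder -\tfrac{3}{8}xy - \tfrac{1}{4}x - \tfrac{1}{2}y^{2} - \tfrac{5}{24}y + \tfrac{1}{12} is nonzero, so it would be added as the next basis element.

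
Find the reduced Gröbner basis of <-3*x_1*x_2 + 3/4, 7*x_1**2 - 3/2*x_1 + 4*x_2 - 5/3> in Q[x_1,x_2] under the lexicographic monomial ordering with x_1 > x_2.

G = {x_1 + 16/7*x_2**2 - 20/21*x_2 - 3/14, x_2**3 - 5/12*x_2**2 - 3/32*x_2 + 7/64}

f_1 = -3*x_1*x_2 + 3/4, LT = x_1*x_2.
f_2 = 7*x_1**2 - 3/2*x_1 + 4*x_2 - 5/3, LT = x_1**2.

S(f_1,f_2): lcm = x_1**2*x_2. S = 3/14*x_1*x_2 - 1/4*x_1 - 4/7*x_2**2 + 5/21*x_2.
  leading term x_1*x_2: subtract (-1/14)·f_1 from 3/14*x_1*x_2 - 1/4*x_1 - 4/7*x_2**2 + 5/21*x_2 → -1/4*x_1 - 4/7*x_2**2 + 5/21*x_2 + 3/56
  leading term x_1: no divisor's leading term divides it; move -1/4*x_1 to the remainder.
  leading term x_2**2: no divisor's leading term divides it; move -4/7*x_2**2 to the remainder.
  leading term x_2: no divisor's leading term divides it; move 5/21*x_2 to the remainder.
  leading term 1: no divisor's leading term divides it; move 3/56 to the remainder.
  remainder -1/4*x_1 - 4/7*x_2**2 + 5/21*x_2 + 3/56 ≠ 0; add g_3 = -1/4*x_1 - 4/7*x_2**2 + 5/21*x_2 + 3/56 to the basis.

S(f_1,g_3): lcm = x_1*x_2. S = -16/7*x_2**3 + 20/21*x_2**2 + 3/14*x_2 - 1/4.
  leading term x_2**3: no divisor's leading term divides it; move -16/7*x_2**3 to the remainder.
  leading term x_2**2: no divisor's leading term divides it; move 20/21*x_2**2 to the remainder.
  leading term x_2: no divisor's leading term divides it; move 3/14*x_2 to the remainder.
  leading term 1: no divisor's leading term divides it; move -1/4 to the remainder.
  remainder -16/7*x_2**3 + 20/21*x_2**2 + 3/14*x_2 - 1/4 ≠ 0; add g_4 = -16/7*x_2**3 + 20/21*x_2**2 + 3/14*x_2 - 1/4 to the basis.

The other S-polynomials (S(f_2,g_3), S(f_1,g_4), S(f_2,g_4), S(g_3,g_4)) all reduce to 0 modulo the current basis, so we have a Gröbner basis.
Inter-reduce: drop elements whose leading term is divisible by another's, tail-reduce, and make monic.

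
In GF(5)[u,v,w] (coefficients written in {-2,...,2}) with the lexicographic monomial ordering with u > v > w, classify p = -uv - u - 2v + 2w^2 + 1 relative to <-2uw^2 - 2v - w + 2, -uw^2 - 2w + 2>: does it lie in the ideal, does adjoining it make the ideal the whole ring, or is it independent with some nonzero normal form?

First compute the reduced Gröbner basis of I by Buchberger's algorithm.
f_1 = -2uw^2 - 2v - w + 2, LT = uw^2.
f_2 = -uw^2 - 2w + 2, LT = uw^2.

S(f_1,f_2): lcm = uw^2. S = v + w + 1.
  leading term v: no divisor's leading term divides it; move v to the remainder.
  leading term w: no divisor's leading term divides it; move w to the remainder.
  leading term 1: no divisor's leading term divides it; move 1 to the remainder.
  remainder v + w + 1 ≠ 0; add h_3 = v + w + 1 to the basis.

The other S-polynomials (S(f_1,h_3), S(f_2,h_3)) all reduce to 0 modulo the current basis, so we have a Gröbner basis.
Inter-reduce: drop elements whose leading term is divisible by another's, tail-reduce, and make monic.
Reduced Gröbner basis: {uw^2 + 2w - 2, v + w + 1}.
Label its elements g_1 = uw^2 + 2w - 2, g_2 = v + w + 1.

Reduce p = -uv - u - 2v + 2w^2 + 1 modulo G:
  leading term uv: subtract (-u)·g_2 from -uv - u - 2v + 2w^2 + 1 → uw - 2v + 2w^2 + 1
  leading term uw: no divisor's leading term divides it; move uw to the remainder.
  leading term v: subtract (-2)·g_2 from -2v + 2w^2 + 1 → 2w^2 + 2w - 2
  leading term w^2: no divisor's leading term divides it; move 2w^2 to the remainder.
  leading term w: no divisor's leading term divides it; move 2w to the remainder.
  leading term 1: no divisor's leading term divides it; move -2 to the remainder.
  normal form = uw + 2w^2 + 2w - 2.
The normal form is nonzero, so p ∉ I. Since p minus its normal form lies in I, I + (p) = I + (r) where r = uw + 2w^2 + 2w - 2; decide whether this ideal is the whole ring.
Run Buchberger on G together with r (pairs among the g_i already reduce to 0 since G is a Gröbner basis):
g_1 = uw^2 + 2w - 2, LT = uw^2.
g_2 = v + w + 1, LT = v.
r = uw + 2w^2 + 2w - 2, LT = uw.

S(g_1,r): lcm = uw^2. S = -2w^3 - 2w^2 - w - 2.
  leading term w^3: no divisor's leading term divides it; move -2w^3 to the remainder.
  leading term w^2: no divisor's leading term divides it; move -2w^2 to the remainder.
  leading term w: no divisor's leading term divides it; move -w to the remainder.
  leading term 1: no divisor's leading term divides it; move -2 to the remainder.
  remainder -2w^3 - 2w^2 - w - 2 ≠ 0; add m_4 = -2w^3 - 2w^2 - w - 2 to the basis.

S(g_1,m_4): lcm = uw^3. S = -uw^2 + 2uw - u + 2w^2 - 2w.
  leading term uw^2: subtract (-1)·g_1 from -uw^2 + 2uw - u + 2w^2 - 2w → 2uw - u + 2w^2 - 2
  leading term uw: subtract (2)·r from 2uw - u + 2w^2 - 2 → -u - 2w^2 + w + 2
  leading term u: no divisor's leading term divides it; move -u to the remainder.
  leading term w^2: no divisor's leading term divides it; move -2w^2 to the remainder.
  leading term w: no divisor's leading term divides it; move w to the remainder.
  leading term 1: no divisor's leading term divides it; move 2 to the remainder.
  remainder -u - 2w^2 + w + 2 ≠ 0; add m_5 = -u - 2w^2 + w + 2 to the basis.

The other S-polynomials (S(g_1,g_2), S(g_2,r), S(g_2,m_4), S(r,m_4), S(g_1,m_5), S(g_2,m_5), S(r,m_5), S(m_4,m_5)) all reduce to 0 modulo the current basis, so we have a Gröbner basis.
Inter-reduce: drop elements whose leading term is divisible by another's, tail-reduce, and make monic.
Reduced Gröbner basis: {u + 2w^2 - w - 2, v + w + 1, w^3 + w^2 - 2w + 1}.
The reduced Gröbner basis of I + (p) is {u + 2w^2 - w - 2, v + w + 1, w^3 + w^2 - 2w + 1} ≠ {1}, a proper ideal, so the enlarged system stays consistent: p is independent of I, with normal form uw + 2w^2 + 2w - 2.

The remainder on division by a Gröbner basis is unique — it is the normal form.

-uv - u - 2v + 2w^2 + 1 is independent of I; its normal form modulo I is uw + 2w^2 + 2w - 2.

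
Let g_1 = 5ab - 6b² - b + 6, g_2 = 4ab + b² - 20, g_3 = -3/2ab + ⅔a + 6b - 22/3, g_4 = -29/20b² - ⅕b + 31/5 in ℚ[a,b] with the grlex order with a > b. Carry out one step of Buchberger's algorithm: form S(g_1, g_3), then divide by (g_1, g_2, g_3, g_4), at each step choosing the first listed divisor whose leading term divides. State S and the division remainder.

lcm(LM(g_1), LM(g_3)) = ab.
S = (lcm/LT(g_1))·g_1 − (lcm/LT(g_3))·g_3 = -6/5b² + 4/9a + 19/5b - 166/45.
Reduce S modulo (g_1, g_2, g_3, g_4) in that order:
  leading term b²: subtract (24/29)·g_4 from -6/5b² + 4/9a + 19/5b - 166/45 → 4/9a + 115/29b - 2302/261
  leading term a: no divisor's leading term divides it; move 4/9a to the remainder.
  leading term b: no divisor's leading term divides it; move 115/29b to the remainder.
  leading term 1: no divisor's leading term divides it; move -2302/261 to the remainder.
The remainder 4/9a + 115/29b - 2302/261 is nonzero, so it would be added as the next basis element.

S(g_1, g_3) = -6/5b² + 4/9a + 19/5b - 166/45; remainder on division = 4/9a + 115/29b - 2302/261.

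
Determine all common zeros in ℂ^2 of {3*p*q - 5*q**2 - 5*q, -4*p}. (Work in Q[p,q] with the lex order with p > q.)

Compute a lex Gröbner basis by Buchberger's algorithm.
f_1 = 3*p*q - 5*q**2 - 5*q, LT = p*q.
f_2 = -4*p, LT = p.

S(f_1,f_2): lcm = p*q. S = -5/3*q**2 - 5/3*q.
  reduce S modulo (f_1, f_2):
  remainder -5/3*q**2 - 5/3*q ≠ 0; add h_3 = -5/3*q**2 - 5/3*q to the basis.

The other S-polynomials (S(f_1,h_3), S(f_2,h_3)) all reduce to 0 modulo the current basis, so we have a Gröbner basis.
Inter-reduce: drop elements whose leading term is divisible by another's, tail-reduce, and make monic.
Reduced Gröbner basis: {p, q**2 + q}.

The lex basis is triangular: the last element involves only q. Solving q**2 + q = 0 gives q ∈ {-1, 0}; substituting each value into the earlier elements determines the remaining variables.
  q = -1: the earlier basis element becomes p = 0, giving p = 0 — point (0, -1).
  q = 0: the earlier basis element becomes p = 0, giving p = 0 — point (0, 0).

{(0, -1), (0, 0)}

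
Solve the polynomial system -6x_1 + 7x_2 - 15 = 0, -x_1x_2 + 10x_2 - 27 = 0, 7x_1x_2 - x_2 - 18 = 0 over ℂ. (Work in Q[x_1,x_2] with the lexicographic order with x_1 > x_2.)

{(1, 3)}

Compute a lex Gröbner basis by Buchberger's algorithm.
f_1 = -6x_1 + 7x_2 - 15, LT = x_1.
f_2 = -x_1x_2 + 10x_2 - 27, LT = x_1x_2.
f_3 = 7x_1x_2 - x_2 - 18, LT = x_1x_2.

S(f_1,f_2): lcm = x_1x_2. S = -7/6x_2^2 + 25/2x_2 - 27.
  reduce S modulo (f_1, f_2, f_3):
  remainder -7/6x_2^2 + 25/2x_2 - 27 ≠ 0; add h_4 = -7/6x_2^2 + 25/2x_2 - 27 to the basis.

S(f_1,f_3): lcm = x_1x_2. S = -7/6x_2^2 + 37/14x_2 + 18/7.
  reduce S modulo (f_1, f_2, f_3, h_4):
  remainder -69/7x_2 + 207/7 ≠ 0; add h_5 = -69/7x_2 + 207/7 to the basis.

The other S-polynomials (S(f_2,f_3), S(f_1,h_4), S(f_2,h_4), S(f_3,h_4), S(f_1,h_5), S(f_2,h_5), S(f_3,h_5), S(h_4,h_5)) all reduce to 0 modulo the current basis, so we have a Gröbner basis.
Inter-reduce: drop elements whose leading term is divisible by another's, tail-reduce, and make monic.
Reduced Gröbner basis: {x_1 - 1, x_2 - 3}.

From the last basis element, x_2 - 3 = 0, so x_2 takes values in {3}. Each choice, substituted upward through the basis, yields the corresponding point(s) of the solution set.
  x_2 = 3: the earlier basis element becomes x_1 - 1 = 0, giving x_1 = 1 — point (1, 3).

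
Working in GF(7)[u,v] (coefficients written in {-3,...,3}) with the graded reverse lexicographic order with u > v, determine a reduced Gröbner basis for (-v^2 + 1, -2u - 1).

G = {v^2 - 1, u - 3}

f_1 = -v^2 + 1, LT = v^2.
f_2 = -2u - 1, LT = u.

The S-polynomials (S(f_1,f_2)) all reduce to 0 modulo the current basis, so we have a Gröbner basis.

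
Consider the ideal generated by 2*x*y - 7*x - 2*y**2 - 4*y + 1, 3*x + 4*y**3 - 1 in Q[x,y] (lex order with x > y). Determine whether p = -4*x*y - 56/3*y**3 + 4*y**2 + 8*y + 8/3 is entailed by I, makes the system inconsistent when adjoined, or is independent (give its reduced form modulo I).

-4*x*y - 56/3*y**3 + 4*y**2 + 8*y + 8/3 lies in I (it reduces to 0).

First compute the reduced Gröbner basis of I by Buchberger's algorithm.
f_1 = 2*x*y - 7*x - 2*y**2 - 4*y + 1, LT = x*y.
f_2 = 3*x + 4*y**3 - 1, LT = x.

S(f_1,f_2): lcm = x*y. S = -7/2*x - 4/3*y**4 - y**2 - 5/3*y + 1/2.
  leading term x: subtract (-7/6)·f_2 from -7/2*x - 4/3*y**4 - y**2 - 5/3*y + 1/2 → -4/3*y**4 + 14/3*y**3 - y**2 - 5/3*y - 2/3
  leading term y**4: no divisor's leading term divides it; move -4/3*y**4 to the remainder.
  leading term y**3: no divisor's leading term divides it; move 14/3*y**3 to the remainder.
  leading term y**2: no divisor's leading term divides it; move -y**2 to the remainder.
  leading term y: no divisor's leading term divides it; move -5/3*y to the remainder.
  leading term 1: no divisor's leading term divides it; move -2/3 to the remainder.
  remainder -4/3*y**4 + 14/3*y**3 - y**2 - 5/3*y - 2/3 ≠ 0; add h_3 = -4/3*y**4 + 14/3*y**3 - y**2 - 5/3*y - 2/3 to the basis.

The other S-polynomials (S(f_1,h_3), S(f_2,h_3)) all reduce to 0 modulo the current basis, so we have a Gröbner basis.
Inter-reduce: drop elements whose leading term is divisible by another's, tail-reduce, and make monic.
Reduced Gröbner basis: {x + 4/3*y**3 - 1/3, y**4 - 7/2*y**3 + 3/4*y**2 + 5/4*y + 1/2}.
Label its elements g_1 = x + 4/3*y**3 - 1/3, g_2 = y**4 - 7/2*y**3 + 3/4*y**2 + 5/4*y + 1/2.

Reduce p = -4*x*y - 56/3*y**3 + 4*y**2 + 8*y + 8/3 modulo G:
  leading term x*y: subtract (-4*y)·g_1 from -4*x*y - 56/3*y**3 + 4*y**2 + 8*y + 8/3 → 16/3*y**4 - 56/3*y**3 + 4*y**2 + 20/3*y + 8/3
  leading term y**4: subtract (16/3)·g_2 from 16/3*y**4 - 56/3*y**3 + 4*y**2 + 20/3*y + 8/3 → 0
  normal form = 0.
Since the normal form is 0, p ∈ I.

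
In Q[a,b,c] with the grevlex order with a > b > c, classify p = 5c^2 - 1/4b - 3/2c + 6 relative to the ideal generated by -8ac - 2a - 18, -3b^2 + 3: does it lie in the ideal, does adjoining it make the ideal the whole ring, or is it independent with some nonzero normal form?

5c^2 - 1/4b - 3/2c + 6 is independent of I; its normal form modulo I is 5c^2 - 1/4b - 3/2c + 6.

First compute the reduced Gröbner basis of I by Buchberger's algorithm.
f_1 = -8ac - 2a - 18, LT = ac.
f_2 = -3b^2 + 3, LT = b^2.

The S-polynomials (S(f_1,f_2)) all reduce to 0 modulo the current basis, so we have a Gröbner basis.
Inter-reduce: drop elements whose leading term is divisible by another's, tail-reduce, and make monic.
Reduced Gröbner basis: {b^2 - 1, ac + 1/4a + 9/4}.
Label its elements g_1 = b^2 - 1, g_2 = ac + 1/4a + 9/4.

Reduce p = 5c^2 - 1/4b - 3/2c + 6 modulo G:
  leading term c^2: no divisor's leading term divides it; move 5c^2 to the remainder.
  leading term b: no divisor's leading term divides it; move -1/4b to the remainder.
  leading term c: no divisor's leading term divides it; move -3/2c to the remainder.
  leading term 1: no divisor's leading term divides it; move 6 to the remainder.
  normal form = 5c^2 - 1/4b - 3/2c + 6.
The normal form is nonzero, so p ∉ I. Since p minus its normal form lies in I, I + (p) = I + (r) where r = 5c^2 - 1/4b - 3/2c + 6; decide whether this ideal is the whole ring.
Run Buchberger on G together with r (pairs among the g_i already reduce to 0 since G is a Gröbner basis):
g_1 = b^2 - 1, LT = b^2.
g_2 = ac + 1/4a + 9/4, LT = ac.
r = 5c^2 - 1/4b - 3/2c + 6, LT = c^2.

S(g_2,r): lcm = ac^2. S = 1/20ab + 11/20ac - 6/5a + 9/4c.
  leading term ab: no divisor's leading term divides it; move 1/20ab to the remainder.
  leading term ac: subtract (11/20)·g_2 from 11/20ac - 6/5a + 9/4c → -107/80a + 9/4c - 99/80
  leading term a: no divisor's leading term divides it; move -107/80a to the remainder.
  leading term c: no divisor's leading term divides it; move 9/4c to the remainder.
  leading term 1: no divisor's leading term divides it; move -99/80 to the remainder.
  remainder 1/20ab - 107/80a + 9/4c - 99/80 ≠ 0; add m_4 = 1/20ab - 107/80a + 9/4c - 99/80 to the basis.

S(g_1,m_4): lcm = ab^2. S = 107/4ab - 45bc - a + 99/4b.
  leading term ab: subtract (535)·m_4 from 107/4ab - 45bc - a + 99/4b → -45bc + 11433/16a + 99/4b - 4815/4c + 10593/16
  leading term bc: no divisor's leading term divides it; move -45bc to the remainder.
  leading term a: no divisor's leading term divides it; move 11433/16a to the remainder.
  leading term b: no divisor's leading term divides it; move 99/4b to the remainder.
  leading term c: no divisor's leading term divides it; move -4815/4c to the remainder.
  leading term 1: no divisor's leading term divides it; move 10593/16 to the remainder.
  remainder -45bc + 11433/16a + 99/4b - 4815/4c + 10593/16 ≠ 0; add m_5 = -45bc + 11433/16a + 99/4b - 4815/4c + 10593/16 to the basis.

S(g_2,m_5): lcm = abc. S = 3811/240a^2 + 4/5ab - 107/4ac + 1177/80a + 9/4b.
  leading term a^2: no divisor's leading term divides it; move 3811/240a^2 to the remainder.
  leading term ab: subtract (16)·m_4 from 4/5ab - 107/4ac + 1177/80a + 9/4b → -107/4ac + 2889/80a + 9/4b - 36c + 99/5
  leading term ac: subtract (-107/4)·g_2 from -107/4ac + 2889/80a + 9/4b - 36c + 99/5 → 214/5a + 9/4b - 36c + 6399/80
  leading term a: no divisor's leading term divides it; move 214/5a to the remainder.
  leading term b: no divisor's leading term divides it; move 9/4b to the remainder.
  leading term c: no divisor's leading term divides it; move -36c to the remainder.
  leading term 1: no divisor's leading term divides it; move 6399/80 to the remainder.
  remainder 3811/240a^2 + 214/5a + 9/4b - 36c + 6399/80 ≠ 0; add m_6 = 3811/240a^2 + 214/5a + 9/4b - 36c + 6399/80 to the basis.

The other S-polynomials (S(g_1,g_2), S(g_1,r), S(g_2,m_4), S(r,m_4), S(g_1,m_5), S(r,m_5), S(m_4,m_5), S(g_1,m_6), S(g_2,m_6), S(r,m_6), S(m_4,m_6), S(m_5,m_6)) all reduce to 0 modulo the current basis, so we have a Gröbner basis.
Inter-reduce: drop elements whose leading term is divisible by another's, tail-reduce, and make monic.
Reduced Gröbner basis: {a^2 + 10272/3811a + 540/3811b - 8640/3811c + 19197/3811, ab - 107/4a + 45c - 99/4, b^2 - 1, ac + 1/4a + 9/4, bc - 3811/240a - 11/20b + 107/4c - 1177/80, c^2 - 1/20b - 3/10c + 6/5}.
The reduced Gröbner basis of I + (p) is {a^2 + 10272/3811a + 540/3811b - 8640/3811c + 19197/3811, ab - 107/4a + 45c - 99/4, b^2 - 1, ac + 1/4a + 9/4, bc - 3811/240a - 11/20b + 107/4c - 1177/80, c^2 - 1/20b - 3/10c + 6/5} ≠ {1}, a proper ideal, so the enlarged system stays consistent: p is independent of I, with normal form 5c^2 - 1/4b - 3/2c + 6.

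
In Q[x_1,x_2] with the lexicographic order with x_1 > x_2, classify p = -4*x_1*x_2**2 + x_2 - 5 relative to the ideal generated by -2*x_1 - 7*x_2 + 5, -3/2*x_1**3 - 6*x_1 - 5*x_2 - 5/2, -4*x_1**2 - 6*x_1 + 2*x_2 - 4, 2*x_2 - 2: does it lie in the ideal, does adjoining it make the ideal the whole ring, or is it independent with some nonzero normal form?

First compute the reduced Gröbner basis of I by Buchberger's algorithm.
f_1 = -2*x_1 - 7*x_2 + 5, LT = x_1.
f_2 = -3/2*x_1**3 - 6*x_1 - 5*x_2 - 5/2, LT = x_1**3.
f_3 = -4*x_1**2 - 6*x_1 + 2*x_2 - 4, LT = x_1**2.
f_4 = 2*x_2 - 2, LT = x_2.

The S-polynomials (S(f_1,f_2), S(f_1,f_3), S(f_1,f_4), S(f_2,f_3), S(f_2,f_4), S(f_3,f_4)) all reduce to 0 modulo the current basis, so we have a Gröbner basis.
Inter-reduce: drop elements whose leading term is divisible by another's, tail-reduce, and make monic.
Reduced Gröbner basis: {x_1 + 1, x_2 - 1}.
Label its elements g_1 = x_1 + 1, g_2 = x_2 - 1.

Reduce p = -4*x_1*x_2**2 + x_2 - 5 modulo G:
  leading term x_1*x_2**2: subtract (-4*x_2**2)·g_1 from -4*x_1*x_2**2 + x_2 - 5 → 4*x_2**2 + x_2 - 5
  leading term x_2**2: subtract (4*x_2)·g_2 from 4*x_2**2 + x_2 - 5 → 5*x_2 - 5
  leading term x_2: subtract (5)·g_2 from 5*x_2 - 5 → 0
  normal form = 0.
Since the normal form is 0, p ∈ I.

-4*x_1*x_2**2 + x_2 - 5 lies in I (it reduces to 0).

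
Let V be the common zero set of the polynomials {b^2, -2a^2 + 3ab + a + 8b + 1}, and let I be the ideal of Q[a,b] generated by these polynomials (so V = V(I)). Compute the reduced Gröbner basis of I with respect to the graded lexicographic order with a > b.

This is the nonlinear analogue of row-reducing a linear system.

f_1 = b^2, LT = b^2.
f_2 = -2a^2 + 3ab + a + 8b + 1, LT = a^2.

The S-polynomials (S(f_1,f_2)) all reduce to 0 modulo the current basis, so we have a Gröbner basis.

G = {a^2 - 3/2ab - 1/2a - 4b - 1/2, b^2}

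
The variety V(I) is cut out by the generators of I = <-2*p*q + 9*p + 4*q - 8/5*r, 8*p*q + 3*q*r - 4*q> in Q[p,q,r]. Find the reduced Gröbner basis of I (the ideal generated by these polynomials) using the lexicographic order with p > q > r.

f_1 = -2*p*q + 9*p + 4*q - 8/5*r, LT = p*q.
f_2 = 8*p*q + 3*q*r - 4*q, LT = p*q.

S(f_1,f_2): lcm = p*q. S = -9/2*p - 3/8*q*r - 3/2*q + 4/5*r.
  leading term p: no divisor's leading term divides it; move -9/2*p to the remainder.
  leading term q*r: no divisor's leading term divides it; move -3/8*q*r to the remainder.
  leading term q: no divisor's leading term divides it; move -3/2*q to the remainder.
  leading term r: no divisor's leading term divides it; move 4/5*r to the remainder.
  remainder -9/2*p - 3/8*q*r - 3/2*q + 4/5*r ≠ 0; add g_3 = -9/2*p - 3/8*q*r - 3/2*q + 4/5*r to the basis.

S(f_1,g_3): lcm = p*q. S = -9/2*p - 1/12*q**2*r - 1/3*q**2 + 8/45*q*r - 2*q + 4/5*r.
  leading term p: subtract (1)·g_3 from -9/2*p - 1/12*q**2*r - 1/3*q**2 + 8/45*q*r - 2*q + 4/5*r → -1/12*q**2*r - 1/3*q**2 + 199/360*q*r - 1/2*q
  leading term q**2*r: no divisor's leading term divides it; move -1/12*q**2*r to the remainder.
  leading term q**2: no divisor's leading term divides it; move -1/3*q**2 to the remainder.
  leading term q*r: no divisor's leading term divides it; move 199/360*q*r to the remainder.
  leading term q: no divisor's leading term divides it; move -1/2*q to the remainder.
  remainder -1/12*q**2*r - 1/3*q**2 + 199/360*q*r - 1/2*q ≠ 0; add g_4 = -1/12*q**2*r - 1/3*q**2 + 199/360*q*r - 1/2*q to the basis.

The other S-polynomials (S(f_2,g_3), S(f_1,g_4), S(f_2,g_4), S(g_3,g_4)) all reduce to 0 modulo the current basis, so we have a Gröbner basis.
Inter-reduce: drop elements whose leading term is divisible by another's, tail-reduce, and make monic.

G = {p + 1/12*q*r + 1/3*q - 8/45*r, q**2*r + 4*q**2 - 199/30*q*r + 6*q}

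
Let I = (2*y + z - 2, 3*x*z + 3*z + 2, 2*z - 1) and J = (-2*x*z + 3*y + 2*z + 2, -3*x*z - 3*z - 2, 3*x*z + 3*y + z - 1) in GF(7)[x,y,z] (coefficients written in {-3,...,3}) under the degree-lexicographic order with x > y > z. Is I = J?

For a fixed monomial order, each ideal has a unique reduced Gröbner basis; comparing bases decides equality.
Buchberger on the first generating set:
f_1 = 2*y + z - 2, LT = y.
f_2 = 3*x*z + 3*z + 2, LT = x*z.
f_3 = 2*z - 1, LT = z.

S(f_2,f_3): lcm = x*z. S = -3*x + z + 3.
  leading term x: no divisor's leading term divides it; move -3*x to the remainder.
  leading term z: subtract (-3)·f_3 from z + 3 → 0
  remainder -3*x ≠ 0; add g_4 = -3*x to the basis.

The other S-polynomials (S(f_1,f_2), S(f_1,f_3), S(f_1,g_4), S(f_2,g_4), S(f_3,g_4)) all reduce to 0 modulo the current basis, so we have a Gröbner basis.
Inter-reduce: drop elements whose leading term is divisible by another's, tail-reduce, and make monic.
Reduced Gröbner basis: {x, y + 1, z + 3}.

Buchberger on the second generating set:
h_1 = -2*x*z + 3*y + 2*z + 2, LT = x*z.
h_2 = -3*x*z - 3*z - 2, LT = x*z.
h_3 = 3*x*z + 3*y + z - 1, LT = x*z.

S(h_1,h_2): lcm = x*z. S = 2*y - 2*z + 3.
  leading term y: no divisor's leading term divides it; move 2*y to the remainder.
  leading term z: no divisor's leading term divides it; move -2*z to the remainder.
  leading term 1: no divisor's leading term divides it; move 3 to the remainder.
  remainder 2*y - 2*z + 3 ≠ 0; add k_4 = 2*y - 2*z + 3 to the basis.

S(h_1,h_3): lcm = x*z. S = y + z - 3.
  leading term y: subtract (-3)·k_4 from y + z - 3 → 2*z - 1
  leading term z: no divisor's leading term divides it; move 2*z to the remainder.
  leading term 1: no divisor's leading term divides it; move -1 to the remainder.
  remainder 2*z - 1 ≠ 0; add k_5 = 2*z - 1 to the basis.

S(h_1,k_5): lcm = x*z. S = -3*x + 2*y - z - 1.
  leading term x: no divisor's leading term divides it; move -3*x to the remainder.
  leading term y: subtract (1)·k_4 from 2*y - z - 1 → z + 3
  leading term z: subtract (-3)·k_5 from z + 3 → 0
  remainder -3*x ≠ 0; add k_6 = -3*x to the basis.

The other S-polynomials (S(h_2,h_3), S(h_1,k_4), S(h_2,k_4), S(h_3,k_4), S(h_2,k_5), S(h_3,k_5), S(k_4,k_5), S(h_1,k_6), S(h_2,k_6), S(h_3,k_6), S(k_4,k_6), S(k_5,k_6)) all reduce to 0 modulo the current basis, so we have a Gröbner basis.
Inter-reduce: drop elements whose leading term is divisible by another's, tail-reduce, and make monic.
Reduced Gröbner basis: {x, y + 1, z + 3}.

The two bases agree; hence the ideals are identical.

Yes, the ideals are equal.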